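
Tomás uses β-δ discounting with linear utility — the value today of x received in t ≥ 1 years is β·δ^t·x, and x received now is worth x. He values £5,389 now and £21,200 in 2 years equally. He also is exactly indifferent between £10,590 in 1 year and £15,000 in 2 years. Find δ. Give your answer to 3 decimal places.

From the later pair, β·δ^1·10590 = β·δ^2·15000; dividing through, δ = 10590/15000 = 0.70600.

δ ≈ 0.706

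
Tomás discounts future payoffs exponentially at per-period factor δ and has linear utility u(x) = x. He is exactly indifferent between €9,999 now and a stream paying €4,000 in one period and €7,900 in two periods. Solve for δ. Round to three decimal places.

Present value of the stream is 4000·δ + 7900·δ². Indifference gives 4000δ + 7900δ² = 9999.
So 7900δ² + 4000δ − 9999 = 0.
By the quadratic formula (taking the positive root), δ = (−4000 + √331968400.00) / 15800 ≈ 0.900.

δ ≈ 0.900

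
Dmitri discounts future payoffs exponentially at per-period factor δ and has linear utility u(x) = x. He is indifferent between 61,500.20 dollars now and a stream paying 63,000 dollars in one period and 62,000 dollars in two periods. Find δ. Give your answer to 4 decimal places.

δ ≈ 0.6100

The stream is worth 63000δ + 62000δ² today, so 63000δ + 62000δ² = 61500.20.
So 62000δ² + 63000δ − 61500.20 = 0.
By the quadratic formula (taking the positive root), δ = (−63000 + √19221049600.00) / 124000 ≈ 0.6100.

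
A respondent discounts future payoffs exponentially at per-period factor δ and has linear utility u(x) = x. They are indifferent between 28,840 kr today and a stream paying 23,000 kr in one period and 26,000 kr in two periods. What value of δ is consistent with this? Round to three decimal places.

Equating present values: 28840 = 23000δ + 26000δ².
Rearranged: 26000δ² + 23000δ − 28840 = 0.
By the quadratic formula (taking the positive root), δ = (−23000 + √3528360000.00) / 52000 ≈ 0.700.

δ ≈ 0.700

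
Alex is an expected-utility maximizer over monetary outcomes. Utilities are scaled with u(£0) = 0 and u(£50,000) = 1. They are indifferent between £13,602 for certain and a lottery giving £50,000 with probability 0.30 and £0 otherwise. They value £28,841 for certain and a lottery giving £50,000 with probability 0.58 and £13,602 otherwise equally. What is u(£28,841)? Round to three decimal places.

The first gamble pins u(£13,602): it must equal 0.30·1 + 0.70·0 = 0.30.
The second indifference gives u(£28,841) = 0.58·u(£50,000) + 0.42·u(£13,602) = 0.58·1.00 + 0.42·0.30 = 0.7060.

0.706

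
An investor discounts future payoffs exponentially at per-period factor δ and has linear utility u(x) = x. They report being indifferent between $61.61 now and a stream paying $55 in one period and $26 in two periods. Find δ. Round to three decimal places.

Equating present values: 61.61 = 55δ + 26δ².
That is, 26δ² + 55δ − 61.61 = 0, a quadratic in δ.
δ = (−55 + √(55² + 4·26·61.61)) / (2·26) = (−55 + √9432.44) / 52 ≈ 0.810.

δ ≈ 0.810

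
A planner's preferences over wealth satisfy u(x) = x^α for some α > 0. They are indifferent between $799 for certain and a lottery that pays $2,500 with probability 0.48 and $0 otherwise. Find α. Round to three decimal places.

Since u(0) = 0, the lottery's EU is 0.48·2500^α.
Setting u(799) equal to that: 799^α = 0.48·2500^α ⇒ (799/2500)^α = 0.48.
Taking logs: α·ln(799/2500) = ln(0.48), so α = -0.733969 / -1.140685 ≈ 0.643.

α ≈ 0.643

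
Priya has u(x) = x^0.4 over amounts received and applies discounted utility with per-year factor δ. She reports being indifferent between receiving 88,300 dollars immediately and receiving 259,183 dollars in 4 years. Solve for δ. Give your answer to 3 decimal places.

δ ≈ 0.898

Equating discounted utilities: u(88300) = δ^4·u(259183) ⇒ δ^4 = u(88300)/u(259183).
Since u(x) = x^0.4, δ^4 = (88300/259183)^0.4 = 0.34069^0.4 = 0.65004.
So δ = 0.65004^(1/4) ≈ 0.898.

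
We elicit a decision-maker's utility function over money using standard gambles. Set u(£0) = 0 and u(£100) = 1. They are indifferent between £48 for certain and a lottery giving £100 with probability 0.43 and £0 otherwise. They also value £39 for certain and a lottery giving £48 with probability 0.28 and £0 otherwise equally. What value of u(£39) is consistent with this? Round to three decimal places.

First, u(£48) = 0.43·u(£100) + 0.57·u(£0) = 0.43.
Then u(£39) = 0.28·u(£48) + 0.72·u(£0) = 0.28·0.43 + 0.72·0.00 = 0.1204.

0.120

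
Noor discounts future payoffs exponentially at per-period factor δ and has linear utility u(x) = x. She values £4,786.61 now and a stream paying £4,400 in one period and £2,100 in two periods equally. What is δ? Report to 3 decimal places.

The stream is worth 4400δ + 2100δ² today, so 4400δ + 2100δ² = 4786.61.
That is, 2100δ² + 4400δ − 4786.61 = 0, a quadratic in δ.
The positive root is δ = [−4400 + √(4400² + 4·2100·4786.61)] / (2·2100) = (−4400 + 7718.000)/4200 ≈ 0.790.

δ ≈ 0.790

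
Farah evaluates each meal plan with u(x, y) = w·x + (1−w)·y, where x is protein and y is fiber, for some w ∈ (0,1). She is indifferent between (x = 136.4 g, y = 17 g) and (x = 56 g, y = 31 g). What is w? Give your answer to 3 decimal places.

w = 0.148

Equating utilities: w·136.4 + (1−w)·17 = w·56 + (1−w)·31.
Rearranging, 80.4·w − 14·(1−w) = 0.
So w/(1−w) = 14/80.4 = 0.1741, giving w = 14/(80.4+14) = 0.148.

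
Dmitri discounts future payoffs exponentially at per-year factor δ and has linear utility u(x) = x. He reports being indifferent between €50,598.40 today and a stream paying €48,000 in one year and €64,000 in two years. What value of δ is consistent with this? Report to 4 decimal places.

Equating present values: 50598.40 = 48000δ + 64000δ².
So 64000δ² + 48000δ − 50598.40 = 0.
By the quadratic formula (taking the positive root), δ = (−48000 + √15257190400.00) / 128000 ≈ 0.5900.

δ ≈ 0.5900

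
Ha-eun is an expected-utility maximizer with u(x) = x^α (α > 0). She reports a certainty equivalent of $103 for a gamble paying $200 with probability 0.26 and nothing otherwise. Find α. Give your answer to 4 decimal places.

EU(lottery) = 0.26·200^α + 0.74·0 = 0.26·200^α.
Setting u(103) equal to that: 103^α = 0.26·200^α ⇒ (103/200)^α = 0.26.
Taking logs: α·ln(103/200) = ln(0.26), so α = -1.3470736 / -0.6635884 ≈ 2.0300.

α ≈ 2.0300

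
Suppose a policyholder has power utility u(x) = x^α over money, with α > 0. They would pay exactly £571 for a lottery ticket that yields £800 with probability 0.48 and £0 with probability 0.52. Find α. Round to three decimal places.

The lottery's expected utility is 0.48·u(800) + 0.52·u(0) = 0.48·800^α (since u(0) = 0 for α > 0).
Equating: 571^α = 0.48·800^α, i.e. 0.7137^α = 0.48.
Take logs: α = ln 0.48 / ln(571/800) ≈ 2.17651.

α ≈ 2.177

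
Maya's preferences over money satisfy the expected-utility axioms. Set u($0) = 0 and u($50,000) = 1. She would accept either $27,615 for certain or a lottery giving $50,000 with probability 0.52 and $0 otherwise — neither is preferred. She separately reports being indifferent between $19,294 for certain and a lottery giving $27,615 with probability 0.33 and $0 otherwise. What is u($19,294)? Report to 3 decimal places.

The first gamble pins u($27,615): it must equal 0.52·1 + 0.48·0 = 0.52.
Chaining: u($19,294) = 0.33·0.52 + 0.67·0.00 = 0.1716.

0.172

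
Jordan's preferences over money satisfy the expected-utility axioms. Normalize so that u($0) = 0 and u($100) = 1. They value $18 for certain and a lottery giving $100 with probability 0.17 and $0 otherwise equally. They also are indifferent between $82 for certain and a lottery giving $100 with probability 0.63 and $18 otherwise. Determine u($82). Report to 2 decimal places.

0.69

From the first indifference, u($18) = 0.17·u($100) + 0.83·u($0) = 0.17·1 + 0.83·0 = 0.17.
Then u($82) = 0.63·u($100) + 0.37·u($18) = 0.63·1.00 + 0.37·0.17 = 0.6929.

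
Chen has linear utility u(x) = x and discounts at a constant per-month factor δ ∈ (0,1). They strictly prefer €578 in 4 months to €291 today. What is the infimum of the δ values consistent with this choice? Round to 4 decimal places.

δ > 0.8423

Under u(x) = x this choice says 291 < δ^4·578.
Dividing by 578: δ^4 > 0.50346. Both sides are positive, so the 4th root keeps the direction.
δ > (291/578)^(1/4) ≈ 0.8423.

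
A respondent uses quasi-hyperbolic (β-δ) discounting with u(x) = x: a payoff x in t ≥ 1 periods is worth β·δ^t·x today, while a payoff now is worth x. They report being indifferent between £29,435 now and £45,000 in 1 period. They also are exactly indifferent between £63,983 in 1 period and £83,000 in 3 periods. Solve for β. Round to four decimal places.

β ≈ 0.7450

Both payoffs in the second observation are in the future, so β drops out: δ^1·63983 = δ^3·83000 ⇒ δ^2 = 63983/83000 = 0.77088, so δ = 0.87800.
Substituting δ into 29435 = β·δ·45000: β = 29435/(39509.885) ≈ 0.7450.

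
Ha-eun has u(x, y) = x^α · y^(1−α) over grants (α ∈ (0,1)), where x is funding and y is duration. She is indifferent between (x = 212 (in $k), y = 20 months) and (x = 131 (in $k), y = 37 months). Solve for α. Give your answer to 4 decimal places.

The Cobb–Douglas utilities coincide, so 212^α·20^(1−α) = 131^α·37^(1−α).
Rearrange to (212/131)^α = (37/20)^(1−α) and take logs: α·0.4813890 = (1−α)·0.6151856.
Thus α·(1.0965746) = 0.6151856, so α = 0.6151856/1.0965746 ≈ 0.5610.

α ≈ 0.5610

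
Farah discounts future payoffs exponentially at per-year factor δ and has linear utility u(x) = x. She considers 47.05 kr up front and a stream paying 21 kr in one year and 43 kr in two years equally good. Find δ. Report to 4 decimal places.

δ ≈ 0.8300

Equating present values: 47.05 = 21δ + 43δ².
So 43δ² + 21δ − 47.05 = 0.
δ = (−21 + √(21² + 4·43·47.05)) / (2·43) = (−21 + √8533.60) / 86 ≈ 0.8300.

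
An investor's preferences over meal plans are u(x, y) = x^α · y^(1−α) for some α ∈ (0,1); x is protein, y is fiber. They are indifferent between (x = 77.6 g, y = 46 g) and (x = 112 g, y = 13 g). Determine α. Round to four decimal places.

Indifference: 77.6^α · 46^(1−α) = 112^α · 13^(1−α).
Rearrange to (77.6/112)^α = (13/46)^(1−α) and take logs: α·-0.3669314 = (1−α)·-1.2636920.
Thus α·(-1.6306234) = -1.2636920, so α = -1.2636920/-1.6306234 ≈ 0.7750.

α ≈ 0.7750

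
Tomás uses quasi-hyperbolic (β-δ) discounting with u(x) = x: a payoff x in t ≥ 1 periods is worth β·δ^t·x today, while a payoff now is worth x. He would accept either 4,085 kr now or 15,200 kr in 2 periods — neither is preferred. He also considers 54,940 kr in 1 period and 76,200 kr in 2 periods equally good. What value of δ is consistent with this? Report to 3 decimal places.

δ ≈ 0.721

The second indifference involves only future payoffs, so β cancels: β·δ^1·54940 = β·δ^2·76200, giving δ = 54940/76200 = 0.72100.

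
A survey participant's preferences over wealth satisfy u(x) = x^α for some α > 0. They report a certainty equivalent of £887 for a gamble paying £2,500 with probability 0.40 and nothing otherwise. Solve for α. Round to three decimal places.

α ≈ 0.884

EU(lottery) = 0.40·2500^α + 0.60·0 = 0.40·2500^α.
Equating: 887^α = 0.40·2500^α, i.e. 0.3548^α = 0.40.
α = ln(0.40) / ln(887/2500) = -0.916291/-1.036201 ≈ 0.884.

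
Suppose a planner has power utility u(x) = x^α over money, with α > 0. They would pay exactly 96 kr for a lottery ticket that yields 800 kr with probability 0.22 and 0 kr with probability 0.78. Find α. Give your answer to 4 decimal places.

Since u(0) = 0, the lottery's EU is 0.22·800^α.
Setting u(96) equal to that: 96^α = 0.22·800^α ⇒ (96/800)^α = 0.22.
Taking logs: α·ln(96/800) = ln(0.22), so α = -1.5141277 / -2.1202635 ≈ 0.7141.

α ≈ 0.7141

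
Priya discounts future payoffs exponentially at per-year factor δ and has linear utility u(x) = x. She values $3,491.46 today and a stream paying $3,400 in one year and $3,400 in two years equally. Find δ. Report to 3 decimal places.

δ ≈ 0.630

The stream is worth 3400δ + 3400δ² today, so 3400δ + 3400δ² = 3491.46.
So 3400δ² + 3400δ − 3491.46 = 0.
The positive root is δ = [−3400 + √(3400² + 4·3400·3491.46)] / (2·3400) = (−3400 + 7684.000)/6800 ≈ 0.630.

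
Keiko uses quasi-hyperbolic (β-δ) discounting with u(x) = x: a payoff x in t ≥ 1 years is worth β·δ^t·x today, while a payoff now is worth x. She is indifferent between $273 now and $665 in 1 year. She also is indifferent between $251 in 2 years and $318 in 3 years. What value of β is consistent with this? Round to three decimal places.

β ≈ 0.520

From the later pair, β·δ^2·251 = β·δ^3·318; dividing through, δ = 251/318 = 0.78931.
The first indifference: 273 = β·δ·665, so β = 273/(δ·665) = 273/(0.78931·665) ≈ 0.520.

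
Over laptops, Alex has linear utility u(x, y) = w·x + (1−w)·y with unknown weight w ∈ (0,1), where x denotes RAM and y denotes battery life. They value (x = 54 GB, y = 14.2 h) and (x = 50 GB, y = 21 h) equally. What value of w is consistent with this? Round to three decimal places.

Indifference: w·54 + (1−w)·14.2 = w·50 + (1−w)·21.
w·(54−50) = (1−w)·(21−14.2), i.e. w·4 = (1−w)·6.8.
Hence w = 6.8/(4+6.8) = 6.8/10.8 = 0.630.

w = 0.630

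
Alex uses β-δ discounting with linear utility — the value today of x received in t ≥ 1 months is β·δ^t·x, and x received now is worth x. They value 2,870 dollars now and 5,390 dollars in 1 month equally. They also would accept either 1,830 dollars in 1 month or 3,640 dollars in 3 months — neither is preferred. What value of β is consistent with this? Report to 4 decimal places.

Both payoffs in the second observation are in the future, so β drops out: δ^1·1830 = δ^3·3640 ⇒ δ^2 = 1830/3640 = 0.50275, so δ = 0.70905.
Substituting δ into 2870 = β·δ·5390: β = 2870/(3821.762) ≈ 0.7510.

β ≈ 0.7510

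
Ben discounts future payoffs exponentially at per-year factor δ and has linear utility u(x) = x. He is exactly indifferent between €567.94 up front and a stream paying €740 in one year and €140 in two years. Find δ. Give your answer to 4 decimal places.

Present value of the stream is 740·δ + 140·δ². Indifference gives 740δ + 140δ² = 567.94.
Rearranged: 140δ² + 740δ − 567.94 = 0.
δ = (−740 + √(740² + 4·140·567.94)) / (2·140) = (−740 + √865646.40) / 280 ≈ 0.6800.

δ ≈ 0.6800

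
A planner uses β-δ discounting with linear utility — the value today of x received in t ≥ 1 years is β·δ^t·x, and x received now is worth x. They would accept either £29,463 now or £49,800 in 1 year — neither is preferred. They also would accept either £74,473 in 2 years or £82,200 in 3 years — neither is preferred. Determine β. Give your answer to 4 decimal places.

β ≈ 0.6530

The second indifference involves only future payoffs, so β cancels: β·δ^2·74473 = β·δ^3·82200, giving δ = 74473/82200 = 0.90600.
Now use the now-vs-future pair: 29463 = β·δ·49800 gives β = 29463/(0.90600·49800) ≈ 0.6530.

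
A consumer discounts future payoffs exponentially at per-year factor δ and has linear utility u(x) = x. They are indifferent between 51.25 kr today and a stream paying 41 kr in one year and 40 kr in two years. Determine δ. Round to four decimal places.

δ ≈ 0.7300

Present value of the stream is 41·δ + 40·δ². Indifference gives 41δ + 40δ² = 51.25.
Rearranged: 40δ² + 41δ − 51.25 = 0.
δ = (−41 + √(41² + 4·40·51.25)) / (2·40) = (−41 + √9881.00) / 80 ≈ 0.7300.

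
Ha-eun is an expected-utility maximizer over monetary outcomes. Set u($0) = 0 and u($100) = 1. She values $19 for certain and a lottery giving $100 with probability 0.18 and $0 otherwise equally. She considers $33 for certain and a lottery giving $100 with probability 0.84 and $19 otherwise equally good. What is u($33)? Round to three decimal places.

0.869

The first gamble pins u($19): it must equal 0.18·1 + 0.82·0 = 0.18.
Chaining: u($33) = 0.84·1.00 + 0.16·0.18 = 0.8688.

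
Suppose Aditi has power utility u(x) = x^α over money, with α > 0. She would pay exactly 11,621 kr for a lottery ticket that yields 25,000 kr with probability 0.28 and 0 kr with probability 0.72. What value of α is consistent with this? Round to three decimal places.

Since u(0) = 0, the lottery's EU is 0.28·25000^α.
Indifference: 11621^α = 0.28·25000^α, so (11621/25000)^α = 0.28.
α = ln(0.28) / ln(11621/25000) = -1.272966/-0.766062 ≈ 1.662.

α ≈ 1.662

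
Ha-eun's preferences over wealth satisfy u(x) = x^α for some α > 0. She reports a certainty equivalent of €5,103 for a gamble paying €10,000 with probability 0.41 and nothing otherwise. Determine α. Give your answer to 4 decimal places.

EU(lottery) = 0.41·10000^α + 0.59·0 = 0.41·10000^α.
Setting u(5103) equal to that: 5103^α = 0.41·10000^α ⇒ (5103/10000)^α = 0.41.
Take logs: α = ln 0.41 / ln(5103/10000) ≈ 1.325291.

α ≈ 1.3253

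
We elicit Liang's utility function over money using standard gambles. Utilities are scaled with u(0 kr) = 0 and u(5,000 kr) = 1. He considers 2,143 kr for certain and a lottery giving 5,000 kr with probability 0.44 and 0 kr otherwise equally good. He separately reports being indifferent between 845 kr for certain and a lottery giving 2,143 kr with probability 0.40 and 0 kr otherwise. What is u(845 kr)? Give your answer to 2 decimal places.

0.18

From the first indifference, u(2,143 kr) = 0.44·u(5,000 kr) + 0.56·u(0 kr) = 0.44·1 + 0.56·0 = 0.44.
Then u(845 kr) = 0.40·u(2,143 kr) + 0.60·u(0 kr) = 0.40·0.44 + 0.60·0.00 = 0.1760.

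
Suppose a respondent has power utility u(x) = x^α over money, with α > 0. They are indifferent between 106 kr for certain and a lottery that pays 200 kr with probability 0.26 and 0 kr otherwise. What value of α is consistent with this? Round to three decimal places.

EU(lottery) = 0.26·200^α + 0.74·0 = 0.26·200^α.
Equating: 106^α = 0.26·200^α, i.e. 0.5300^α = 0.26.
α = ln(0.26) / ln(106/200) = -1.347074/-0.634878 ≈ 2.122.

α ≈ 2.122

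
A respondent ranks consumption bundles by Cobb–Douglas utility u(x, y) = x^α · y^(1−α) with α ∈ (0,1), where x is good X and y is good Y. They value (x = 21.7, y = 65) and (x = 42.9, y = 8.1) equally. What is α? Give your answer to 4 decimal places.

The Cobb–Douglas utilities coincide, so 21.7^α·65^(1−α) = 42.9^α·8.1^(1−α).
(21.7/42.9)^α = (8.1/65)^(1−α); take logs: α·ln(21.7/42.9) = (1−α)·ln(8.1/65), i.e. α·-0.6815596 = (1−α)·-2.0825232.
So α/(1−α) = (-2.0825232)/(-0.6815596) = 3.0555262, and α = 3.0555262/4.0555262 ≈ 0.7534.

α ≈ 0.7534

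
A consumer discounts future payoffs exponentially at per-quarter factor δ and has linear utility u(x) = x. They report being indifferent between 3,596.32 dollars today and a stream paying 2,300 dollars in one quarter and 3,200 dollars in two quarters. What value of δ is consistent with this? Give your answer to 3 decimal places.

The stream is worth 2300δ + 3200δ² today, so 2300δ + 3200δ² = 3596.32.
Rearranged: 3200δ² + 2300δ − 3596.32 = 0.
By the quadratic formula (taking the positive root), δ = (−2300 + √51322896.00) / 6400 ≈ 0.760.

δ ≈ 0.760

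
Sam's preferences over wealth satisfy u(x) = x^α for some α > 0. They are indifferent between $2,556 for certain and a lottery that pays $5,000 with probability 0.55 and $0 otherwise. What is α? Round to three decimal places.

α ≈ 0.891

Since u(0) = 0, the lottery's EU is 0.55·5000^α.
Equating: 2556^α = 0.55·5000^α, i.e. 0.5112^α = 0.55.
Taking logs: α·ln(2556/5000) = ln(0.55), so α = -0.597837 / -0.670994 ≈ 0.891.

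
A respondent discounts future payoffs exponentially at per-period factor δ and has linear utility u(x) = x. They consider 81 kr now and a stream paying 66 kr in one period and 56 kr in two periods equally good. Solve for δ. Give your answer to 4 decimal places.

Equating present values: 81 = 66δ + 56δ².
So 56δ² + 66δ − 81 = 0.
By the quadratic formula (taking the positive root), δ = (−66 + √22500.00) / 112 ≈ 0.7500.

δ ≈ 0.7500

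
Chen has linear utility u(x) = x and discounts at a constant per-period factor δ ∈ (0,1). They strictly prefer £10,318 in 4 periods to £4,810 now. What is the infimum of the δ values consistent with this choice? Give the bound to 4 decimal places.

Comparing present values: 4810 < δ^4·10318.
Hence δ^4 > 4810/10318 = 0.46618, and x ↦ x^(1/4) is increasing on (0,∞).
δ > 0.46618^(1/4) = 0.8263.

δ > 0.8263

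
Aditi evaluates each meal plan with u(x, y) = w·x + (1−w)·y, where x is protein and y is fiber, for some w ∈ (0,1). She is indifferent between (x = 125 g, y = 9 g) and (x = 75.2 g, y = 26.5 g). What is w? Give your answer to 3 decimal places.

u(125,9) = u(75.2,26.5) means w·125 + (1−w)·9 = w·75.2 + (1−w)·26.5.
Collecting terms: w·49.8 = (1−w)·17.5.
Hence w = 17.5/(49.8+17.5) = 17.5/67.3 = 0.260.

w = 0.260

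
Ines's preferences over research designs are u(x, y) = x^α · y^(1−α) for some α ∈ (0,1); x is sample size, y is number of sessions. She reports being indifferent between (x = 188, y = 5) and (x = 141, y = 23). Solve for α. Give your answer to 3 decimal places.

Set the two utilities equal: 188^α·5^(1−α) = 141^α·23^(1−α).
Taking logs: α·ln 188 + (1−α)·ln 5 = α·ln 141 + (1−α)·ln 23, i.e. α·0.287682 = (1−α)·1.526056.
So α/(1−α) = (1.526056)/(0.287682) = 5.304663, and α = 5.304663/6.304663 ≈ 0.841.

α ≈ 0.841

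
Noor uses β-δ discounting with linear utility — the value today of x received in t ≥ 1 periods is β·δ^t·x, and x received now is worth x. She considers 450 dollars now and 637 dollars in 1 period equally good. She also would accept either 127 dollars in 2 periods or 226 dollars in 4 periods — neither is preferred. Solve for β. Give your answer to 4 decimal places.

β ≈ 0.9424

From the later pair, β·δ^2·127 = β·δ^4·226; dividing through, δ^2 = 127/226 = 0.56195, so δ = 0.74963.
The first indifference: 450 = β·δ·637, so β = 450/(δ·637) = 450/(0.74963·637) ≈ 0.9424.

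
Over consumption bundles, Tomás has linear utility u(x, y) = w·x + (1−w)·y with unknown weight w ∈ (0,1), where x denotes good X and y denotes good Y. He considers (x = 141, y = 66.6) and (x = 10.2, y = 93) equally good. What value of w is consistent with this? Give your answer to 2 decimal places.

w = 0.17

u(141,66.6) = u(10.2,93) means w·141 + (1−w)·66.6 = w·10.2 + (1−w)·93.
Collecting terms: w·130.8 = (1−w)·26.4.
Hence w = 26.4/(130.8+26.4) = 26.4/157.2 = 0.17.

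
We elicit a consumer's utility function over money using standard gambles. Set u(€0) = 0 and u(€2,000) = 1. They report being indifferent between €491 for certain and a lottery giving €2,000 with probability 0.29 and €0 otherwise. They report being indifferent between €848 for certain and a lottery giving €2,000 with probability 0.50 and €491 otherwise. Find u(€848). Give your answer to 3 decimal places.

0.645

The first gamble pins u(€491): it must equal 0.29·1 + 0.71·0 = 0.29.
The second indifference gives u(€848) = 0.50·u(€2,000) + 0.50·u(€491) = 0.50·1.00 + 0.50·0.29 = 0.6450.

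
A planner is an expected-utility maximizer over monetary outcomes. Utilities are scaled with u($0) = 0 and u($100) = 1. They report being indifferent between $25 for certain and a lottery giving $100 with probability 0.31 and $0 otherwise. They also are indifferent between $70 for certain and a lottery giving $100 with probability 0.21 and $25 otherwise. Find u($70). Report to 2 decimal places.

First, u($25) = 0.31·u($100) + 0.69·u($0) = 0.31.
The second indifference gives u($70) = 0.21·u($100) + 0.79·u($25) = 0.21·1.00 + 0.79·0.31 = 0.4549.

0.45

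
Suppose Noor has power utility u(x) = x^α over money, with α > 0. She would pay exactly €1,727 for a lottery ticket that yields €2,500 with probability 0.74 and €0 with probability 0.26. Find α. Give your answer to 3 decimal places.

Since u(0) = 0, the lottery's EU is 0.74·2500^α.
Indifference: 1727^α = 0.74·2500^α, so (1727/2500)^α = 0.74.
Take logs: α = ln 0.74 / ln(1727/2500) ≈ 0.81401.

α ≈ 0.814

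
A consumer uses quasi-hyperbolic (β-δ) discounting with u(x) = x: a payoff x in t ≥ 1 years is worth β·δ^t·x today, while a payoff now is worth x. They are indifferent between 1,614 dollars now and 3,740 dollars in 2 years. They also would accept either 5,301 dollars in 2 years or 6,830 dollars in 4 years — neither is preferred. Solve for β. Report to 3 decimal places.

Both payoffs in the second observation are in the future, so β drops out: δ^2·5301 = δ^4·6830 ⇒ δ^2 = 5301/6830 = 0.77613, so δ = 0.88099.
Now use the now-vs-future pair: 1614 = β·δ^2·3740 gives β = 1614/(0.77613·3740) ≈ 0.556.

β ≈ 0.556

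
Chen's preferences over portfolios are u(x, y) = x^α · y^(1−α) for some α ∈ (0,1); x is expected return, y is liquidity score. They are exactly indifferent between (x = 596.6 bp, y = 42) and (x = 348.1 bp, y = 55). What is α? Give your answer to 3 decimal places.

α ≈ 0.334

Indifference: 596.6^α · 42^(1−α) = 348.1^α · 55^(1−α).
Rearrange to (596.6/348.1)^α = (55/42)^(1−α) and take logs: α·0.538757 = (1−α)·0.269664.
With A = 0.538757 and B = 0.269664: α·A = (1−α)·B, so α = B/(A+B) = 0.269664/0.808421 ≈ 0.334.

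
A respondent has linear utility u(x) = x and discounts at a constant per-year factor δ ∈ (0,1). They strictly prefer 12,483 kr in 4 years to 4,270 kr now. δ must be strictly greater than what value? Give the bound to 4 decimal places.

δ > 0.7648

The preference means 4270 < δ^4·12483.
Dividing by 12483: δ^4 > 0.34207. Both sides are positive, so the 4th root keeps the direction.
δ > (4270/12483)^(1/4) ≈ 0.7648.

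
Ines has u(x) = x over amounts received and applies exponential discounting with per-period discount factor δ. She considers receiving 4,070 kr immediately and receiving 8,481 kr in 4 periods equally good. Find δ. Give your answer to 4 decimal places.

δ ≈ 0.8323

Equating discounted utilities: u(4070) = δ^4·u(8481) ⇒ δ^4 = u(4070)/u(8481).
With u(x) = x: δ^4 = 4070/8481 = 0.47990.
So δ = 0.47990^(1/4) ≈ 0.8323.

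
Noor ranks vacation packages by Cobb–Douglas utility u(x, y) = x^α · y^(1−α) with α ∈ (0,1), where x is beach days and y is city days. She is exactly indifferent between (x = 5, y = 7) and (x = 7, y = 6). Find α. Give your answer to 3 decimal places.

α ≈ 0.314

Set the two utilities equal: 5^α·7^(1−α) = 7^α·6^(1−α).
Rearrange to (5/7)^α = (6/7)^(1−α) and take logs: α·-0.336472 = (1−α)·-0.154151.
With A = -0.336472 and B = -0.154151: α·A = (1−α)·B, so α = B/(A+B) = -0.154151/-0.490623 ≈ 0.314.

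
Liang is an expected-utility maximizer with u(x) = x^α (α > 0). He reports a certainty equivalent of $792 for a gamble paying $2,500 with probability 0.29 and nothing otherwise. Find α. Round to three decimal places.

The lottery's expected utility is 0.29·u(2500) + 0.71·u(0) = 0.29·2500^α (since u(0) = 0 for α > 0).
Equating: 792^α = 0.29·2500^α, i.e. 0.3168^α = 0.29.
Take logs: α = ln 0.29 / ln(792/2500) ≈ 1.07690.

α ≈ 1.077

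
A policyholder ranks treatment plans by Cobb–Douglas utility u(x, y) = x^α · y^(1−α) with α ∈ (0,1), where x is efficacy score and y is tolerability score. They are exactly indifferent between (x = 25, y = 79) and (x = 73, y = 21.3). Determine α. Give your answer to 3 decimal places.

α ≈ 0.550

The Cobb–Douglas utilities coincide, so 25^α·79^(1−α) = 73^α·21.3^(1−α).
(25/73)^α = (21.3/79)^(1−α); take logs: α·ln(25/73) = (1−α)·ln(21.3/79), i.e. α·-1.071584 = (1−α)·-1.310741.
Thus α·(-2.382325) = -1.310741, so α = -1.310741/-2.382325 ≈ 0.550.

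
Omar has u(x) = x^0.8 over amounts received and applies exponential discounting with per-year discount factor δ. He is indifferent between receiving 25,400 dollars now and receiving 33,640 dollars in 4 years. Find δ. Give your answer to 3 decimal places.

δ ≈ 0.945

Indifference means u(25400) = δ^4 · u(33640), so δ^4 = u(25400)/u(33640).
Since u(x) = x^0.8, δ^4 = (25400/33640)^0.8 = 0.75505^0.8 = 0.79870.
Taking the 4th root: δ = 0.79870^(1/4) ≈ 0.945.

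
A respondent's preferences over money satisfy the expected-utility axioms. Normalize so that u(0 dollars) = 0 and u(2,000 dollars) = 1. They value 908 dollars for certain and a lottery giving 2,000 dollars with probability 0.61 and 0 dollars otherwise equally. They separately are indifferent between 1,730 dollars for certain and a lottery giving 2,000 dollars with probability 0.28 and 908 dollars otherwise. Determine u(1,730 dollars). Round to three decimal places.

From the first indifference, u(908 dollars) = 0.61·u(2,000 dollars) + 0.39·u(0 dollars) = 0.61·1 + 0.39·0 = 0.61.
The second indifference gives u(1,730 dollars) = 0.28·u(2,000 dollars) + 0.72·u(908 dollars) = 0.28·1.00 + 0.72·0.61 = 0.7192.

0.719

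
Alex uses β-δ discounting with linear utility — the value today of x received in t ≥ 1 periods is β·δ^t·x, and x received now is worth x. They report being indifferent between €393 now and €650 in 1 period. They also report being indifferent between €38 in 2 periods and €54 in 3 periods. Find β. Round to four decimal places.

Both payoffs in the second observation are in the future, so β drops out: δ^2·38 = δ^3·54 ⇒ δ = 38/54 = 0.70370.
The first indifference: 393 = β·δ·650, so β = 393/(δ·650) = 393/(0.70370·650) ≈ 0.8592.

β ≈ 0.8592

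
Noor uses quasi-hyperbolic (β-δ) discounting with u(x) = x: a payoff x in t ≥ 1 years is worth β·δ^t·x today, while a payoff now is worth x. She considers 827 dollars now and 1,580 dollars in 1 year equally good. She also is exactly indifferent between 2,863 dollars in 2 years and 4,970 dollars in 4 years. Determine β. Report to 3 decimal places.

From the later pair, β·δ^2·2863 = β·δ^4·4970; dividing through, δ^2 = 2863/4970 = 0.57606, so δ = 0.75898.
Substituting δ into 827 = β·δ·1580: β = 827/(1199.194) ≈ 0.690.

β ≈ 0.690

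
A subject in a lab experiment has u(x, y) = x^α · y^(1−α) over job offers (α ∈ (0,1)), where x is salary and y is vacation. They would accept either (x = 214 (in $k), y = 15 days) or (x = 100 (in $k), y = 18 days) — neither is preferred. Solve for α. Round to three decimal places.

Indifference: 214^α · 15^(1−α) = 100^α · 18^(1−α).
Taking logs: α·ln 214 + (1−α)·ln 15 = α·ln 100 + (1−α)·ln 18, i.e. α·0.760806 = (1−α)·0.182322.
With A = 0.760806 and B = 0.182322: α·A = (1−α)·B, so α = B/(A+B) = 0.182322/0.943128 ≈ 0.193.

α ≈ 0.193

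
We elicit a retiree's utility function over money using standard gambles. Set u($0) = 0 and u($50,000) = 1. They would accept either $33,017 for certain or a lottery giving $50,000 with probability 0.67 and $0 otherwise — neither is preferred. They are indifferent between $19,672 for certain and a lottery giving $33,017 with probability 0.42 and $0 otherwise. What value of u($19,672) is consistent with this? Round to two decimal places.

From the first indifference, u($33,017) = 0.67·u($50,000) + 0.33·u($0) = 0.67·1 + 0.33·0 = 0.67.
The second indifference gives u($19,672) = 0.42·u($33,017) + 0.58·u($0) = 0.42·0.67 + 0.58·0.00 = 0.2814.

0.28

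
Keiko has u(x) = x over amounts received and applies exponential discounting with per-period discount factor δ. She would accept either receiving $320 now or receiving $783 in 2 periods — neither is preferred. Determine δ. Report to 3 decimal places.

Equating discounted utilities: u(320) = δ^2·u(783) ⇒ δ^2 = u(320)/u(783).
With u(x) = x: δ^2 = 320/783 = 0.40868.
Hence δ = (0.40868)^(1/2) = 0.63928.

δ ≈ 0.639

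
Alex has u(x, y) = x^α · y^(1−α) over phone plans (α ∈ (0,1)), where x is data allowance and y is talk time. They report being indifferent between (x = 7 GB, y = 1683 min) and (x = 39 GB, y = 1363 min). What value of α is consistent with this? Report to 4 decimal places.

α ≈ 0.1094

Set the two utilities equal: 7^α·1683^(1−α) = 39^α·1363^(1−α).
(7/39)^α = (1363/1683)^(1−α); take logs: α·ln(7/39) = (1−α)·ln(1363/1683), i.e. α·-1.7176515 = (1−α)·-0.2108898.
With A = -1.7176515 and B = -0.2108898: α·A = (1−α)·B, so α = B/(A+B) = -0.2108898/-1.9285413 ≈ 0.1094.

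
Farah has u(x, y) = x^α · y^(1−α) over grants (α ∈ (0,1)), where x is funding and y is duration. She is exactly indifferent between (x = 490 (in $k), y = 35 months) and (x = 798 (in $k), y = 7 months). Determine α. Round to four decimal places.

Set the two utilities equal: 490^α·35^(1−α) = 798^α·7^(1−α).
(490/798)^α = (7/35)^(1−α); take logs: α·ln(490/798) = (1−α)·ln(7/35), i.e. α·-0.4877032 = (1−α)·-1.6094379.
Thus α·(-2.0971411) = -1.6094379, so α = -1.6094379/-2.0971411 ≈ 0.7674.

α ≈ 0.7674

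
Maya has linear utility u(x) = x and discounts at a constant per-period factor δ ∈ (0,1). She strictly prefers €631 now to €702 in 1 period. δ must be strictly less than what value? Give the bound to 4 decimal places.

δ < 0.8989

Comparing present values: 631 > δ·702.
Dividing through by 702 gives δ < 0.89886.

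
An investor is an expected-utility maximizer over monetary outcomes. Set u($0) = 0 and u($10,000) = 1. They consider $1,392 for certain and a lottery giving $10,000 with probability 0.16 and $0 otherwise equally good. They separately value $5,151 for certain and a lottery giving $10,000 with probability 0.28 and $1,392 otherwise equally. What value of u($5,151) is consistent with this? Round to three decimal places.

The first gamble pins u($1,392): it must equal 0.16·1 + 0.84·0 = 0.16.
Chaining: u($5,151) = 0.28·1.00 + 0.72·0.16 = 0.3952.

0.395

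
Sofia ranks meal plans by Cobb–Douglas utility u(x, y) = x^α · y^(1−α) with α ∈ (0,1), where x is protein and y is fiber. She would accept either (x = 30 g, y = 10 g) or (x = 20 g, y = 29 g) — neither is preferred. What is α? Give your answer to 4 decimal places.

α ≈ 0.7242

Indifference: 30^α · 10^(1−α) = 20^α · 29^(1−α).
Rearrange to (30/20)^α = (29/10)^(1−α) and take logs: α·0.4054651 = (1−α)·1.0647107.
Thus α·(1.4701758) = 1.0647107, so α = 1.0647107/1.4701758 ≈ 0.7242.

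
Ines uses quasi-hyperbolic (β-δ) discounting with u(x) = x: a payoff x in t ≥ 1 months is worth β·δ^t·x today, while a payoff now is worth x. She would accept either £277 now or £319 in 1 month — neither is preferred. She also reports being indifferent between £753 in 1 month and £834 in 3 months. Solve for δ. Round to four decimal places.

The second indifference involves only future payoffs, so β cancels: β·δ^1·753 = β·δ^3·834, giving δ^2 = 753/834 = 0.90288, so δ = 0.95020.

δ ≈ 0.9502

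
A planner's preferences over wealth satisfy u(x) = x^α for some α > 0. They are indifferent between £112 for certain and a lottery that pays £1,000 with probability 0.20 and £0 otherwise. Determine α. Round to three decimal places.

The lottery's expected utility is 0.20·u(1000) + 0.80·u(0) = 0.20·1000^α (since u(0) = 0 for α > 0).
Indifference: 112^α = 0.20·1000^α, so (112/1000)^α = 0.20.
Take logs: α = ln 0.20 / ln(112/1000) ≈ 0.73515.

α ≈ 0.735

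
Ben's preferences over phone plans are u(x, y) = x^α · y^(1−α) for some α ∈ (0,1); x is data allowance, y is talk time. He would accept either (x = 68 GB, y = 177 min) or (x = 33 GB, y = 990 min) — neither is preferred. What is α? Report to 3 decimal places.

α ≈ 0.704

Set the two utilities equal: 68^α·177^(1−α) = 33^α·990^(1−α).
Rearrange to (68/33)^α = (990/177)^(1−α) and take logs: α·0.723000 = (1−α)·1.721555.
So α/(1−α) = (1.721555)/(0.723000) = 2.381127, and α = 2.381127/3.381127 ≈ 0.704.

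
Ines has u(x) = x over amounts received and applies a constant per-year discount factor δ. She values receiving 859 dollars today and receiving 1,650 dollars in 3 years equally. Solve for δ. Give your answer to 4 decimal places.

The payoff in 3 years is discounted by δ^3, so u(859) = δ^3·u(1650) and δ^3 = u(859)/u(1650).
With u(x) = x: δ^3 = 859/1650 = 0.52061.
Hence δ = (0.52061)^(1/3) = 0.804457.

δ ≈ 0.8045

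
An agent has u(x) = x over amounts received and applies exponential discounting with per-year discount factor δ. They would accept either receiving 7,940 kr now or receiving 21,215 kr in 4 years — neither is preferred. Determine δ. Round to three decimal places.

δ ≈ 0.782

Indifference means u(7940) = δ^4 · u(21215), so δ^4 = u(7940)/u(21215).
With u(x) = x: δ^4 = 7940/21215 = 0.37426.
Taking the 4th root: δ = 0.37426^(1/4) ≈ 0.782.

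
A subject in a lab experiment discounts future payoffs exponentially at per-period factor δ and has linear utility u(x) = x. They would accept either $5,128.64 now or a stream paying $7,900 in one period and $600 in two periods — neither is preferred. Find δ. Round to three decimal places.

δ ≈ 0.620

Present value of the stream is 7900·δ + 600·δ². Indifference gives 7900δ + 600δ² = 5128.64.
Rearranged: 600δ² + 7900δ − 5128.64 = 0.
δ = (−7900 + √(7900² + 4·600·5128.64)) / (2·600) = (−7900 + √74718736.00) / 1200 ≈ 0.620.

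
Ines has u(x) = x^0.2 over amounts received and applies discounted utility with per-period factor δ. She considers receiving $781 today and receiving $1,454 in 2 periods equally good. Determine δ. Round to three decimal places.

δ ≈ 0.940

The payoff in 2 periods is discounted by δ^2, so u(781) = δ^2·u(1454) and δ^2 = u(781)/u(1454).
Since u(x) = x^0.2, δ^2 = (781/1454)^0.2 = 0.53714^0.2 = 0.88312.
Hence δ = (0.88312)^(1/2) = 0.93974.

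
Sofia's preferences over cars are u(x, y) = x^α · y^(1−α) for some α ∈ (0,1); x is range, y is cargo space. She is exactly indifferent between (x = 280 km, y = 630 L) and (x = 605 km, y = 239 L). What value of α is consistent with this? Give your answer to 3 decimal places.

α ≈ 0.557

Indifference: 280^α · 630^(1−α) = 605^α · 239^(1−α).
Rearrange to (280/605)^α = (239/630)^(1−α) and take logs: α·-0.770439 = (1−α)·-0.969256.
So α/(1−α) = (-0.969256)/(-0.770439) = 1.258057, and α = 1.258057/2.258057 ≈ 0.557.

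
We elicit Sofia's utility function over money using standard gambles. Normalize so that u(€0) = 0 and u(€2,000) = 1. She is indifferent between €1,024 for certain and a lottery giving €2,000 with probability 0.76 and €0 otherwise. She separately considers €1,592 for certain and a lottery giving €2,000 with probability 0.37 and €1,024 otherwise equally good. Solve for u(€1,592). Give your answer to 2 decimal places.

From the first indifference, u(€1,024) = 0.76·u(€2,000) + 0.24·u(€0) = 0.76·1 + 0.24·0 = 0.76.
The second indifference gives u(€1,592) = 0.37·u(€2,000) + 0.63·u(€1,024) = 0.37·1.00 + 0.63·0.76 = 0.8488.

0.85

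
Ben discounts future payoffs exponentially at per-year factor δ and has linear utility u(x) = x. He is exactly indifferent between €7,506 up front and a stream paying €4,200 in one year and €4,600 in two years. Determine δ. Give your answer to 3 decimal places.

The stream is worth 4200δ + 4600δ² today, so 4200δ + 4600δ² = 7506.
That is, 4600δ² + 4200δ − 7506 = 0, a quadratic in δ.
By the quadratic formula (taking the positive root), δ = (−4200 + √155750400.00) / 9200 ≈ 0.900.

δ ≈ 0.900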